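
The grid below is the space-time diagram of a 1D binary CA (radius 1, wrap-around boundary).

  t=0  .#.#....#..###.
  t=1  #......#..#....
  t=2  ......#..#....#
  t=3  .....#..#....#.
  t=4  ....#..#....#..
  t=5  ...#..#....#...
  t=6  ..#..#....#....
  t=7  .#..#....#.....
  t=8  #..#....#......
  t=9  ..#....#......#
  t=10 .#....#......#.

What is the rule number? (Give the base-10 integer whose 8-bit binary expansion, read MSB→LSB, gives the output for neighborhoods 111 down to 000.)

2

  [7] ### => .  t=0,i=12
  [6] ##. => .  t=0,i=13
  [5] #.# => .  t=0,i=2
  [4] #.. => .  t=0,i=4
  [3] .## => .  t=0,i=11
  [2] .#. => .  t=0,i=1
  [1] ..# => #  t=0,i=0
  [0] ... => .  t=0,i=5
  bits 00000010 = 2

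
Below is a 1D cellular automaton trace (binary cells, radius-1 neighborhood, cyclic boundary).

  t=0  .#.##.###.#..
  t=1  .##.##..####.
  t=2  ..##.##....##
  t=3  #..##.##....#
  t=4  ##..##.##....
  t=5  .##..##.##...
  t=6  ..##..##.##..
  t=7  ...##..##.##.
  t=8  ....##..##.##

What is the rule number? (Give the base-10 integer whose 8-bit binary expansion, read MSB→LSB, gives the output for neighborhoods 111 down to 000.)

116

  [7] ### => .  t=0,i=7
  [6] ##. => #  t=0,i=4
  [5] #.# => #  t=0,i=2
  [4] #.. => #  t=0,i=11
  [3] .## => .  t=0,i=3
  [2] .#. => #  t=0,i=1
  [1] ..# => .  t=0,i=0
  [0] ... => .  t=0,i=12
  bits 01110100 = 116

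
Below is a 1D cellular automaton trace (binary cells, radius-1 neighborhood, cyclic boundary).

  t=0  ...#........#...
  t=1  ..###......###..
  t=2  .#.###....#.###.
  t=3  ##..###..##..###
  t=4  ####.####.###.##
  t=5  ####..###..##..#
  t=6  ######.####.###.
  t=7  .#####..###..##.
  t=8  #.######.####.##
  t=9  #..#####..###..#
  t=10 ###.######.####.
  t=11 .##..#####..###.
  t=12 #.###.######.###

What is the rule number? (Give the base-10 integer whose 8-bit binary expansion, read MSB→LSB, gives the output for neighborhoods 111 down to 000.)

  ### -> #   bit 7 = 1  t=1,i=3
  ##. -> #   bit 6 = 1  t=1,i=4
  #.# -> .   bit 5 = 0  t=2,i=2
  #.. -> #   bit 4 = 1  t=0,i=4
  .## -> .   bit 3 = 0  t=1,i=2
  .#. -> #   bit 2 = 1  t=0,i=3
  ..# -> #   bit 1 = 1  t=0,i=2
  ... -> .   bit 0 = 0  t=0,i=0
  bits 11010110 = 214

214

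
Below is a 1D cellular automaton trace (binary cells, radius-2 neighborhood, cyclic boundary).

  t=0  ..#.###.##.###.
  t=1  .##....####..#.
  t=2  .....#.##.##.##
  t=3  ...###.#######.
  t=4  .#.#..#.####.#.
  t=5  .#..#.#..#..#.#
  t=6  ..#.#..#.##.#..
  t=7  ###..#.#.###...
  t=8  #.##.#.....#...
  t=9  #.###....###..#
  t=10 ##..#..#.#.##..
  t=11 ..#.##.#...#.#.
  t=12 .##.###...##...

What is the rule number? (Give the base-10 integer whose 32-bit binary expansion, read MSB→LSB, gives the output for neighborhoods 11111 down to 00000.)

  [31] ##### => #  t=3,i=9
  [30] ####. => .  t=1,i=9
  [29] ###.# => .  t=0,i=6
  [28] ###.. => #  t=0,i=13
  [27] ##.## => #  t=0,i=7
  [26] ##.#. => #  t=4,i=12
  [25] ##..# => #  t=1,i=11
  [24] ##... => .  t=0,i=14
  [23] #.### => .  t=0,i=4
  [22] #.##. => #  t=0,i=8
  [21] #.#.# => .  t=5,i=14
  [20] #.#.. => .  t=4,i=3
  [19] #..## => .  t=1,i=0
  [18] #..#. => .  t=1,i=12
  [17] #...# => .  t=0,i=0
  [16] #.... => .  t=1,i=4
  [15] .#### => #  t=1,i=8
  [14] .###. => .  t=0,i=5
  [13] .##.# => #  t=0,i=9
  [12] .##.. => .  t=1,i=2
  [11] .#.## => .  t=0,i=3
  [10] .#.#. => .  t=4,i=2
  [9] .#..# => #  t=1,i=14
  [8] .#... => .  t=6,i=13
  [7] ..### => #  t=1,i=7
  [6] ..##. => .  t=1,i=1
  [5] ..#.# => #  t=0,i=2
  [4] ..#.. => #  t=1,i=13
  [3] ...## => .  t=1,i=6
  [2] ...#. => #  t=0,i=1
  [1] ....# => #  t=1,i=5
  [0] ..... => .  t=2,i=2
  bits 10011110010000001010001010110110 = 2655036086

2655036086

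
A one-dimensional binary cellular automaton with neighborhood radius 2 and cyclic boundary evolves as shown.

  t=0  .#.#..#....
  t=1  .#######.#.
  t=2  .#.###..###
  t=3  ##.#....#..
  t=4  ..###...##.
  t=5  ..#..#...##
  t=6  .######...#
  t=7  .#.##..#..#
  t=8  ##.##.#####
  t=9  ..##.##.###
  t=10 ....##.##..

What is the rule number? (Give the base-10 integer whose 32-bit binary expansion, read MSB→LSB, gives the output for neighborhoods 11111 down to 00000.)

  #####|#  b31=1 t=1,i=3
  ####.|.  b30=0 t=1,i=6
  ###.#|.  b29=0 t=1,i=7
  ###..|.  b28=0 t=2,i=5
  ##.##|#  b27=1 t=8,i=2
  ##.#.|#  b26=1 t=1,i=8
  ##..#|.  b25=0 t=2,i=6
  ##...|#  b24=1 t=4,i=5
  #.###|#  b23=1 t=2,i=3
  #.##.|#  b22=1 t=7,i=3
  #.#.#|#  b21=1 t=2,i=1
  #.#..|#  b20=1 t=0,i=3
  #..##|.  b19=0 t=1,i=0
  #..#.|#  b18=1 t=0,i=5
  #...#|.  b17=0 t=4,i=0
  #....|.  b16=0 t=0,i=8
  .####|.  b15=0 t=1,i=2
  .###.|.  b14=0 t=2,i=4
  .##.#|.  b13=0 t=3,i=1
  .##..|#  b12=1 t=4,i=9
  .#.##|.  b11=0 t=2,i=2
  .#.#.|#  b10=1 t=0,i=2
  .#..#|#  b9=1 t=0,i=4
  .#...|#  b8=1 t=0,i=7
  ..###|#  b7=1 t=1,i=1
  ..##.|.  b6=0 t=3,i=0
  ..#.#|#  b5=1 t=0,i=1
  ..#..|#  b4=1 t=0,i=6
  ...##|.  b3=0 t=4,i=1
  ...#.|.  b2=0 t=0,i=0
  ....#|.  b1=0 t=0,i=10
  .....|#  b0=1 t=0,i=9
  bits 10001101111101000001011110110001 = 2381584305

2381584305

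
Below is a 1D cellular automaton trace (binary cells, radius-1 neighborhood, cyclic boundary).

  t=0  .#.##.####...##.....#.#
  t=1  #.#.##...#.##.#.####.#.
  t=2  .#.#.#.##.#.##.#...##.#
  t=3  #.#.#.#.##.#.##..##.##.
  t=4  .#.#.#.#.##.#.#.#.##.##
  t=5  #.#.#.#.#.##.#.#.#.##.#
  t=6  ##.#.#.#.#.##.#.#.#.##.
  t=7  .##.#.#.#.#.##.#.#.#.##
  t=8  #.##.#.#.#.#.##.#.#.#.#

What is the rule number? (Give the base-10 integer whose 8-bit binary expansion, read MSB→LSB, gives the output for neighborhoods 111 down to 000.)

99

  ###|.  b7=0 t=0,i=7
  ##.|#  b6=1 t=0,i=4
  #.#|#  b5=1 t=0,i=0
  #..|.  b4=0 t=0,i=10
  .##|.  b3=0 t=0,i=3
  .#.|.  b2=0 t=0,i=1
  ..#|#  b1=1 t=0,i=12
  ...|#  b0=1 t=0,i=11
  bits 01100011 = 99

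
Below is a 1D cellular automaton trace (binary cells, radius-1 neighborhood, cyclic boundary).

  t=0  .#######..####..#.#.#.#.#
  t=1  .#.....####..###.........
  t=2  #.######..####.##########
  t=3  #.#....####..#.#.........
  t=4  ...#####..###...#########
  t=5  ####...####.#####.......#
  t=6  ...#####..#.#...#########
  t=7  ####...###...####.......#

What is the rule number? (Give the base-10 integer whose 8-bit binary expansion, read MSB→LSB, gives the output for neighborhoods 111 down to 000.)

91

  [7] ### => .  t=0,i=2
  [6] ##. => #  t=0,i=7
  [5] #.# => .  t=0,i=0
  [4] #.. => #  t=0,i=8
  [3] .## => #  t=0,i=1
  [2] .#. => .  t=0,i=16
  [1] ..# => #  t=0,i=9
  [0] ... => #  t=1,i=3
  bits 01011011 = 91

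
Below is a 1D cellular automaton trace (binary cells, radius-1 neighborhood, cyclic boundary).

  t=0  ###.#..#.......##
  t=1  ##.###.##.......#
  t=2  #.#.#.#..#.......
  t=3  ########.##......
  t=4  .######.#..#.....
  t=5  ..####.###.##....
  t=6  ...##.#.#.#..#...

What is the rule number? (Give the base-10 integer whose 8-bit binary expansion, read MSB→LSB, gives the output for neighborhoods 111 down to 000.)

180

  nb ###: next=#  (t=0,i=0, bit7=1)
  nb ##.: next=.  (t=0,i=2, bit6=0)
  nb #.#: next=#  (t=0,i=3, bit5=1)
  nb #..: next=#  (t=0,i=5, bit4=1)
  nb .##: next=.  (t=0,i=15, bit3=0)
  nb .#.: next=#  (t=0,i=4, bit2=1)
  nb ..#: next=.  (t=0,i=6, bit1=0)
  nb ...: next=.  (t=0,i=9, bit0=0)
  bits 10110100 = 180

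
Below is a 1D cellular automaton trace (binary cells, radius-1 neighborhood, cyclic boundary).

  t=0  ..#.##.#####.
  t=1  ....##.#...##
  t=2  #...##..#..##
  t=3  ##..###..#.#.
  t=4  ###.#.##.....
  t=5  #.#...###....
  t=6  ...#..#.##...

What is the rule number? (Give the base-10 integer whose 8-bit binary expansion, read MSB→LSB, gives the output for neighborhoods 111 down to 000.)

88

  nb ###: next=.  (t=0,i=8, bit7=0)
  nb ##.: next=#  (t=0,i=5, bit6=1)
  nb #.#: next=.  (t=0,i=3, bit5=0)
  nb #..: next=#  (t=0,i=12, bit4=1)
  nb .##: next=#  (t=0,i=4, bit3=1)
  nb .#.: next=.  (t=0,i=2, bit2=0)
  nb ..#: next=.  (t=0,i=1, bit1=0)
  nb ...: next=.  (t=0,i=0, bit0=0)
  bits 01011000 = 88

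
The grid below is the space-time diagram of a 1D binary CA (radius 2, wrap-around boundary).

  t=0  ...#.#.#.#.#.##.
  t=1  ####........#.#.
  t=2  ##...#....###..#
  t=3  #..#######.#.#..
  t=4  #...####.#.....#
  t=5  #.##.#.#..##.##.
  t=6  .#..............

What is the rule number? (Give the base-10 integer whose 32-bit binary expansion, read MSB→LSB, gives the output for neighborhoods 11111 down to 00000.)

  ##### -> #   bit 31 = 1  t=3,i=5
  ####. -> .   bit 30 = 0  t=1,i=2
  ###.# -> #   bit 29 = 1  t=3,i=9
  ###.. -> .   bit 28 = 0  t=1,i=3
  ##.## -> .   bit 27 = 0  t=5,i=12
  ##.#. -> .   bit 26 = 0  t=3,i=10
  ##..# -> #   bit 25 = 1  t=2,i=13
  ##... -> .   bit 24 = 0  t=0,i=15
  #.### -> #   bit 23 = 1  t=1,i=0
  #.##. -> .   bit 22 = 0  t=0,i=13
  #.#.# -> .   bit 21 = 0  t=0,i=5
  #.#.. -> .   bit 20 = 0  t=3,i=13
  #..## -> .   bit 19 = 0  t=2,i=14
  #..#. -> #   bit 18 = 1  t=3,i=15
  #...# -> #   bit 17 = 1  t=2,i=3
  #.... -> #   bit 16 = 1  t=0,i=0
  .#### -> #   bit 15 = 1  t=1,i=1
  .###. -> #   bit 14 = 1  t=2,i=0
  .##.# -> .   bit 13 = 0  t=5,i=3
  .##.. -> #   bit 12 = 1  t=0,i=14
  .#.## -> #   bit 11 = 1  t=0,i=12
  .#.#. -> .   bit 10 = 0  t=0,i=4
  .#..# -> .   bit 9 = 0  t=3,i=1
  .#... -> #   bit 8 = 1  t=2,i=6
  ..### -> .   bit 7 = 0  t=2,i=10
  ..##. -> .   bit 6 = 0  t=4,i=15
  ..#.# -> #   bit 5 = 1  t=0,i=3
  ..#.. -> #   bit 4 = 1  t=2,i=5
  ...## -> #   bit 3 = 1  t=2,i=9
  ...#. -> #   bit 2 = 1  t=0,i=2
  ....# -> #   bit 1 = 1  t=0,i=1
  ..... -> .   bit 0 = 0  t=1,i=6
  bits 10100010100001111101100100111110 = 2726811966

2726811966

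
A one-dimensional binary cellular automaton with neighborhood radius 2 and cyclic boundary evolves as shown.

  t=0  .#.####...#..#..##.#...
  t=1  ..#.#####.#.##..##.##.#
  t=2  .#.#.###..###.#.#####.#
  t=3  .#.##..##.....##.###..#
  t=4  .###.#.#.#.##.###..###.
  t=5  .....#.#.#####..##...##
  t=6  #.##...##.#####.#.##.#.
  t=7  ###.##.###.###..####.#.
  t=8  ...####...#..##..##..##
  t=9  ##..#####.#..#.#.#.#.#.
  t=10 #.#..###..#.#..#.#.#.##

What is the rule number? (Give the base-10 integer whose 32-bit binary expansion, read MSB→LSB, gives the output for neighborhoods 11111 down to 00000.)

3681986899

  nb #####: next=#  (t=1,i=6, bit31=1)
  nb ####.: next=#  (t=0,i=5, bit30=1)
  nb ###.#: next=.  (t=1,i=8, bit29=0)
  nb ###..: next=#  (t=0,i=6, bit28=1)
  nb ##.##: next=#  (t=1,i=18, bit27=1)
  nb ##.#.: next=.  (t=0,i=18, bit26=0)
  nb ##..#: next=#  (t=1,i=14, bit25=1)
  nb ##...: next=#  (t=0,i=7, bit24=1)
  nb #.###: next=.  (t=0,i=3, bit23=0)
  nb #.##.: next=#  (t=1,i=12, bit22=1)
  nb #.#.#: next=#  (t=1,i=10, bit21=1)
  nb #.#..: next=#  (t=0,i=19, bit20=1)
  nb #..##: next=.  (t=0,i=15, bit19=0)
  nb #..#.: next=#  (t=0,i=12, bit18=1)
  nb #...#: next=#  (t=0,i=8, bit17=1)
  nb #....: next=.  (t=0,i=21, bit16=0)
  nb .####: next=#  (t=0,i=4, bit15=1)
  nb .###.: next=.  (t=2,i=6, bit14=0)
  nb .##.#: next=#  (t=0,i=17, bit13=1)
  nb .##..: next=.  (t=1,i=13, bit12=0)
  nb .#.##: next=#  (t=0,i=2, bit11=1)
  nb .#.#.: next=.  (t=2,i=0, bit10=0)
  nb .#..#: next=.  (t=0,i=11, bit9=0)
  nb .#...: next=#  (t=0,i=20, bit8=1)
  nb ..###: next=.  (t=2,i=10, bit7=0)
  nb ..##.: next=#  (t=0,i=16, bit6=1)
  nb ..#.#: next=.  (t=0,i=1, bit5=0)
  nb ..#..: next=#  (t=0,i=10, bit4=1)
  nb ...##: next=.  (t=3,i=13, bit3=0)
  nb ...#.: next=.  (t=0,i=0, bit2=0)
  nb ....#: next=#  (t=0,i=22, bit1=1)
  nb .....: next=#  (t=3,i=11, bit0=1)
  bits 11011011011101101010100101010011 = 3681986899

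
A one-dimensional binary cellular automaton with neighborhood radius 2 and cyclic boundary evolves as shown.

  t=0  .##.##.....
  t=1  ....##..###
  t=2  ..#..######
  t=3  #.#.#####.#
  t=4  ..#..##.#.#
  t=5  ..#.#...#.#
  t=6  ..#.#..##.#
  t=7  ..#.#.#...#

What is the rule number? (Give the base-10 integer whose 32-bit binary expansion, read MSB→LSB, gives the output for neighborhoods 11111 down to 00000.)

  nb #####: next=#  (t=2,i=7, bit31=1)
  nb ####.: next=.  (t=2,i=9, bit30=0)
  nb ###.#: next=#  (t=3,i=8, bit29=1)
  nb ###..: next=#  (t=1,i=10, bit28=1)
  nb ##.##: next=.  (t=0,i=3, bit27=0)
  nb ##.#.: next=.  (t=3,i=1, bit26=0)
  nb ##..#: next=#  (t=1,i=6, bit25=1)
  nb ##...: next=.  (t=0,i=6, bit24=0)
  nb #.###: next=.  (t=3,i=4, bit23=0)
  nb #.##.: next=#  (t=0,i=4, bit22=1)
  nb #.#.#: next=#  (t=3,i=2, bit21=1)
  nb #.#..: next=#  (t=4,i=10, bit20=1)
  nb #..##: next=#  (t=1,i=7, bit19=1)
  nb #..#.: next=.  (t=2,i=1, bit18=0)
  nb #...#: next=.  (t=5,i=6, bit17=0)
  nb #....: next=.  (t=0,i=7, bit16=0)
  nb .####: next=#  (t=2,i=6, bit15=1)
  nb .###.: next=#  (t=1,i=9, bit14=1)
  nb .##.#: next=.  (t=0,i=2, bit13=0)
  nb .##..: next=#  (t=0,i=5, bit12=1)
  nb .#.##: next=.  (t=3,i=3, bit11=0)
  nb .#.#.: next=.  (t=4,i=9, bit10=0)
  nb .#..#: next=.  (t=2,i=3, bit9=0)
  nb .#...: next=.  (t=5,i=5, bit8=0)
  nb ..###: next=#  (t=1,i=8, bit7=1)
  nb ..##.: next=.  (t=0,i=1, bit6=0)
  nb ..#.#: next=#  (t=5,i=2, bit5=1)
  nb ..#..: next=#  (t=2,i=2, bit4=1)
  nb ...##: next=.  (t=0,i=0, bit3=0)
  nb ...#.: next=#  (t=5,i=7, bit2=1)
  nb ....#: next=#  (t=0,i=10, bit1=1)
  nb .....: next=#  (t=0,i=8, bit0=1)
  bits 10110010011110001101000010110111 = 2994262199

2994262199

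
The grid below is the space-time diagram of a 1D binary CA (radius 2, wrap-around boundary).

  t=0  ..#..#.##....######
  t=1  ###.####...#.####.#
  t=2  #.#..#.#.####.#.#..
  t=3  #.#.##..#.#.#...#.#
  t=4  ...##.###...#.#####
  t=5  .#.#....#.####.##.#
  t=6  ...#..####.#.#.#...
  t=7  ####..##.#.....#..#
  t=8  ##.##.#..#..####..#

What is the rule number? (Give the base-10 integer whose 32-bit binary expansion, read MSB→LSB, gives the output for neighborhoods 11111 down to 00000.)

2992015607

  nb #####: next=#  (t=0,i=15, bit31=1)
  nb ####.: next=.  (t=0,i=17, bit30=0)
  nb ###.#: next=#  (t=1,i=2, bit29=1)
  nb ###..: next=#  (t=0,i=18, bit28=1)
  nb ##.##: next=.  (t=1,i=3, bit27=0)
  nb ##.#.: next=.  (t=2,i=13, bit26=0)
  nb ##..#: next=#  (t=0,i=0, bit25=1)
  nb ##...: next=.  (t=0,i=9, bit24=0)
  nb #.###: next=.  (t=1,i=4, bit23=0)
  nb #.##.: next=#  (t=0,i=7, bit22=1)
  nb #.#.#: next=.  (t=2,i=7, bit21=0)
  nb #.#..: next=#  (t=2,i=2, bit20=1)
  nb #..##: next=.  (t=6,i=5, bit19=0)
  nb #..#.: next=#  (t=0,i=1, bit18=1)
  nb #...#: next=#  (t=1,i=9, bit17=1)
  nb #....: next=.  (t=0,i=10, bit16=0)
  nb .####: next=#  (t=0,i=14, bit15=1)
  nb .###.: next=.  (t=4,i=7, bit14=0)
  nb .##.#: next=.  (t=3,i=0, bit13=0)
  nb .##..: next=.  (t=0,i=8, bit12=0)
  nb .#.##: next=#  (t=0,i=6, bit11=1)
  nb .#.#.: next=.  (t=2,i=1, bit10=0)
  nb .#..#: next=.  (t=0,i=3, bit9=0)
  nb .#...: next=.  (t=3,i=13, bit8=0)
  nb ..###: next=#  (t=0,i=13, bit7=1)
  nb ..##.: next=#  (t=4,i=3, bit6=1)
  nb ..#.#: next=#  (t=0,i=5, bit5=1)
  nb ..#..: next=#  (t=0,i=2, bit4=1)
  nb ...##: next=.  (t=0,i=12, bit3=0)
  nb ...#.: next=#  (t=1,i=10, bit2=1)
  nb ....#: next=#  (t=0,i=11, bit1=1)
  nb .....: next=#  (t=6,i=0, bit0=1)
  bits 10110010010101101000100011110111 = 2992015607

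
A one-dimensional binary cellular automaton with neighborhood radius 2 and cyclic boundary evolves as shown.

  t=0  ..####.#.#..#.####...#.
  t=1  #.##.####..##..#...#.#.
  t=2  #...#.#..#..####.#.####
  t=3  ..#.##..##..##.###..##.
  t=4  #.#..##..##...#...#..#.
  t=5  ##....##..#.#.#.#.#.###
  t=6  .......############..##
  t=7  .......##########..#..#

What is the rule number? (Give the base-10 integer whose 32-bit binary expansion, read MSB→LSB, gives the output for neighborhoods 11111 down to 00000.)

2921764016

  [31] ##### => #  t=2,i=21
  [30] ####. => .  t=0,i=4
  [29] ###.# => #  t=0,i=5
  [28] ###.. => .  t=0,i=17
  [27] ##.## => #  t=1,i=4
  [26] ##.#. => #  t=0,i=6
  [25] ##..# => #  t=1,i=9
  [24] ##... => .  t=0,i=18
  [23] #.### => .  t=0,i=14
  [22] #.##. => .  t=1,i=2
  [21] #.#.# => #  t=0,i=7
  [20] #.#.. => .  t=0,i=9
  [19] #..## => .  t=1,i=10
  [18] #..#. => #  t=0,i=11
  [17] #...# => #  t=0,i=0
  [16] #.... => .  t=5,i=3
  [15] .#### => #  t=0,i=3
  [14] .###. => .  t=3,i=16
  [13] .##.# => .  t=1,i=3
  [12] .##.. => #  t=1,i=12
  [11] .#.## => .  t=0,i=13
  [10] .#.#. => #  t=0,i=8
  [9] .#..# => .  t=0,i=10
  [8] .#... => .  t=0,i=22
  [7] ..### => #  t=0,i=2
  [6] ..##. => .  t=1,i=11
  [5] ..#.# => #  t=0,i=12
  [4] ..#.. => #  t=0,i=21
  [3] ...## => .  t=0,i=1
  [2] ...#. => .  t=0,i=20
  [1] ....# => .  t=5,i=4
  [0] ..... => .  t=6,i=2
  bits 10101110001001101001010010110000 = 2921764016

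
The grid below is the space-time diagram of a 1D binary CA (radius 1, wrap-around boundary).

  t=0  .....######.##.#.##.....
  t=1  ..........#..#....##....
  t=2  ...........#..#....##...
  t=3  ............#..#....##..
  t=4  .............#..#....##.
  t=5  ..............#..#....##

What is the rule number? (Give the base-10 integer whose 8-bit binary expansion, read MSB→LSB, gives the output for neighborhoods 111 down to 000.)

  ###|.  b7=0 t=0,i=6
  ##.|#  b6=1 t=0,i=10
  #.#|.  b5=0 t=0,i=11
  #..|#  b4=1 t=0,i=19
  .##|.  b3=0 t=0,i=5
  .#.|.  b2=0 t=0,i=15
  ..#|.  b1=0 t=0,i=4
  ...|.  b0=0 t=0,i=0
  bits 01010000 = 80

80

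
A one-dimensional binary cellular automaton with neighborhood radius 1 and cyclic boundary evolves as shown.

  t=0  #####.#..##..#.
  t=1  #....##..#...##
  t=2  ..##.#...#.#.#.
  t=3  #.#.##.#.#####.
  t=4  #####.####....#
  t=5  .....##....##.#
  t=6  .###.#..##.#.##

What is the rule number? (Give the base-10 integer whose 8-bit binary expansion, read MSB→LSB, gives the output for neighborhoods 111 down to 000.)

  nb ###: next=.  (t=0,i=1, bit7=0)
  nb ##.: next=.  (t=0,i=4, bit6=0)
  nb #.#: next=#  (t=0,i=5, bit5=1)
  nb #..: next=.  (t=0,i=7, bit4=0)
  nb .##: next=#  (t=0,i=0, bit3=1)
  nb .#.: next=#  (t=0,i=6, bit2=1)
  nb ..#: next=.  (t=0,i=8, bit1=0)
  nb ...: next=#  (t=1,i=2, bit0=1)
  bits 00101101 = 45

45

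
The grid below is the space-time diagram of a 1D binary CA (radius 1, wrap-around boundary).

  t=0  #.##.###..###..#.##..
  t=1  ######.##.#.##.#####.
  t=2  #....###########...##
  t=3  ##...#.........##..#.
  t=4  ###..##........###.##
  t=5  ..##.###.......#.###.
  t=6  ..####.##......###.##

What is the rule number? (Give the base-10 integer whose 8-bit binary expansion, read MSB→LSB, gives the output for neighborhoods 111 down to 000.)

124

  ###|.  b7=0 t=0,i=6
  ##.|#  b6=1 t=0,i=3
  #.#|#  b5=1 t=0,i=1
  #..|#  b4=1 t=0,i=8
  .##|#  b3=1 t=0,i=2
  .#.|#  b2=1 t=0,i=0
  ..#|.  b1=0 t=0,i=9
  ...|.  b0=0 t=2,i=2
  bits 01111100 = 124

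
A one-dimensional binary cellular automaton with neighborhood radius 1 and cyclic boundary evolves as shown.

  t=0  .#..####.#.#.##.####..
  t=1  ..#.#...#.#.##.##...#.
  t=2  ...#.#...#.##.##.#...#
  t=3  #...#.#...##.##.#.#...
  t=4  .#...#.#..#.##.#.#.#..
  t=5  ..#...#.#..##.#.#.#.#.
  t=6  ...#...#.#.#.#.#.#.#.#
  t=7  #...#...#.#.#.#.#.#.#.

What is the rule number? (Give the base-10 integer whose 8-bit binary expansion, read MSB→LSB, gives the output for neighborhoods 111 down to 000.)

  [7] ### => .  t=0,i=5
  [6] ##. => .  t=0,i=7
  [5] #.# => #  t=0,i=8
  [4] #.. => #  t=0,i=2
  [3] .## => #  t=0,i=4
  [2] .#. => .  t=0,i=1
  [1] ..# => .  t=0,i=0
  [0] ... => .  t=0,i=21
  bits 00111000 = 56

56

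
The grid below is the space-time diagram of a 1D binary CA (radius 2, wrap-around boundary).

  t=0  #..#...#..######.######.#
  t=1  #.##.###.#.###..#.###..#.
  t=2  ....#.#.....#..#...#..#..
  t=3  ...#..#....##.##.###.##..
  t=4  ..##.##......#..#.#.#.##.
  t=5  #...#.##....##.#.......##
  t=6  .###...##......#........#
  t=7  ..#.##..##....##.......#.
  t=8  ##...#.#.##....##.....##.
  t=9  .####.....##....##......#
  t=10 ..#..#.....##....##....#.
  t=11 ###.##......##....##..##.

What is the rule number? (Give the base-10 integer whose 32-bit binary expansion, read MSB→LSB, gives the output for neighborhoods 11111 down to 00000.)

  nb #####: next=#  (t=0,i=12, bit31=1)
  nb ####.: next=.  (t=0,i=14, bit30=0)
  nb ###.#: next=.  (t=0,i=15, bit29=0)
  nb ###..: next=.  (t=1,i=13, bit28=0)
  nb ##.##: next=#  (t=0,i=16, bit27=1)
  nb ##.#.: next=.  (t=1,i=8, bit26=0)
  nb ##..#: next=.  (t=0,i=1, bit25=0)
  nb ##...: next=#  (t=3,i=23, bit24=1)
  nb #.###: next=.  (t=0,i=17, bit23=0)
  nb #.##.: next=.  (t=0,i=24, bit22=0)
  nb #.#.#: next=.  (t=1,i=0, bit21=0)
  nb #.#..: next=#  (t=2,i=6, bit20=1)
  nb #..##: next=#  (t=0,i=9, bit19=1)
  nb #..#.: next=#  (t=0,i=2, bit18=1)
  nb #...#: next=#  (t=0,i=5, bit17=1)
  nb #....: next=.  (t=2,i=8, bit16=0)
  nb .####: next=#  (t=0,i=11, bit15=1)
  nb .###.: next=#  (t=1,i=6, bit14=1)
  nb .##.#: next=.  (t=1,i=3, bit13=0)
  nb .##..: next=#  (t=0,i=0, bit12=1)
  nb .#.##: next=.  (t=1,i=1, bit11=0)
  nb .#.#.: next=.  (t=1,i=24, bit10=0)
  nb .#..#: next=.  (t=0,i=8, bit9=0)
  nb .#...: next=.  (t=0,i=4, bit8=0)
  nb ..###: next=.  (t=0,i=10, bit7=0)
  nb ..##.: next=.  (t=3,i=11, bit6=0)
  nb ..#.#: next=.  (t=1,i=16, bit5=0)
  nb ..#..: next=#  (t=0,i=3, bit4=1)
  nb ...##: next=.  (t=3,i=10, bit3=0)
  nb ...#.: next=#  (t=0,i=6, bit2=1)
  nb ....#: next=.  (t=2,i=2, bit1=0)
  nb .....: next=.  (t=2,i=0, bit0=0)
  bits 10001001000111101101000000010100 = 2300497940

2300497940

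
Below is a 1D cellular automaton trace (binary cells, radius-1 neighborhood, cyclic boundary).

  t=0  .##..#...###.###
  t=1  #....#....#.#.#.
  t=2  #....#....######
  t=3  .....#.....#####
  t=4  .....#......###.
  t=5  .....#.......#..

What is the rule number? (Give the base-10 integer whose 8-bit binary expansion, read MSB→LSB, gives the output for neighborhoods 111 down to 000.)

164

  [7] ### => #  t=0,i=10
  [6] ##. => .  t=0,i=2
  [5] #.# => #  t=0,i=0
  [4] #.. => .  t=0,i=3
  [3] .## => .  t=0,i=1
  [2] .#. => #  t=0,i=5
  [1] ..# => .  t=0,i=4
  [0] ... => .  t=0,i=7
  bits 10100100 = 164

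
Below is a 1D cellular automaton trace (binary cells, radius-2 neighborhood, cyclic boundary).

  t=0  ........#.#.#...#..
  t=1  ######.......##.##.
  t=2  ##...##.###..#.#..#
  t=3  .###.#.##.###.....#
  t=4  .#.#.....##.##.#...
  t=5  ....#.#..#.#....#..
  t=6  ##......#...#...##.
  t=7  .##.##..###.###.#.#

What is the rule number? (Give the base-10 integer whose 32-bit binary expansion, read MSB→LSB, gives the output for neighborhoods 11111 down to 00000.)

998674897

  nb #####: next=.  (t=1,i=2, bit31=0)
  nb ####.: next=.  (t=1,i=4, bit30=0)
  nb ###.#: next=#  (t=3,i=3, bit29=1)
  nb ###..: next=#  (t=1,i=5, bit28=1)
  nb ##.##: next=#  (t=1,i=15, bit27=1)
  nb ##.#.: next=.  (t=3,i=4, bit26=0)
  nb ##..#: next=#  (t=2,i=11, bit25=1)
  nb ##...: next=#  (t=1,i=6, bit24=1)
  nb #.###: next=#  (t=1,i=0, bit23=1)
  nb #.##.: next=.  (t=1,i=16, bit22=0)
  nb #.#.#: next=.  (t=0,i=10, bit21=0)
  nb #.#..: next=.  (t=0,i=12, bit20=0)
  nb #..##: next=.  (t=2,i=17, bit19=0)
  nb #..#.: next=#  (t=2,i=12, bit18=1)
  nb #...#: next=#  (t=0,i=14, bit17=1)
  nb #....: next=.  (t=0,i=18, bit16=0)
  nb .####: next=#  (t=1,i=1, bit15=1)
  nb .###.: next=.  (t=2,i=0, bit14=0)
  nb .##.#: next=.  (t=1,i=14, bit13=0)
  nb .##..: next=#  (t=6,i=1, bit12=1)
  nb .#.##: next=.  (t=3,i=0, bit11=0)
  nb .#.#.: next=.  (t=0,i=9, bit10=0)
  nb .#..#: next=.  (t=2,i=16, bit9=0)
  nb .#...: next=#  (t=0,i=13, bit8=1)
  nb ..###: next=#  (t=2,i=18, bit7=1)
  nb ..##.: next=#  (t=1,i=13, bit6=1)
  nb ..#.#: next=.  (t=0,i=8, bit5=0)
  nb ..#..: next=#  (t=0,i=16, bit4=1)
  nb ...##: next=.  (t=1,i=12, bit3=0)
  nb ...#.: next=.  (t=0,i=7, bit2=0)
  nb ....#: next=.  (t=0,i=6, bit1=0)
  nb .....: next=#  (t=0,i=0, bit0=1)
  bits 00111011100001101001000111010001 = 998674897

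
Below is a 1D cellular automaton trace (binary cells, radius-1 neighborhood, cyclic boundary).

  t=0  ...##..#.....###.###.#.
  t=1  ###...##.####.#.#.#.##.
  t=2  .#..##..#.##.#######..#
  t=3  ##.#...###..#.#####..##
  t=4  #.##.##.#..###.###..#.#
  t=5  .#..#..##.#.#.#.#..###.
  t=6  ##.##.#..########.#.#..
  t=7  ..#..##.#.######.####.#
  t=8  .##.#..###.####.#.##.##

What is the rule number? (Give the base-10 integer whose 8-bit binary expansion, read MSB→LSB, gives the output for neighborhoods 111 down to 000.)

  [7] ### => #  t=0,i=14
  [6] ##. => .  t=0,i=4
  [5] #.# => #  t=0,i=16
  [4] #.. => .  t=0,i=5
  [3] .## => .  t=0,i=3
  [2] .#. => #  t=0,i=7
  [1] ..# => #  t=0,i=2
  [0] ... => #  t=0,i=0
  bits 10100111 = 167

167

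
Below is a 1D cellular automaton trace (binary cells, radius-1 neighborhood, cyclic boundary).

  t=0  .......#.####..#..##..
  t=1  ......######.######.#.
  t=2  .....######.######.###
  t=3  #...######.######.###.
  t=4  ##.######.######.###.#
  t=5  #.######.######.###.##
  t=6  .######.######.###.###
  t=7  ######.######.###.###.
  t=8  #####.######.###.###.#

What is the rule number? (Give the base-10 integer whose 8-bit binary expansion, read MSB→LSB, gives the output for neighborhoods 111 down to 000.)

  ### -> #   bit 7 = 1  t=0,i=10
  ##. -> .   bit 6 = 0  t=0,i=12
  #.# -> #   bit 5 = 1  t=0,i=8
  #.. -> #   bit 4 = 1  t=0,i=13
  .## -> #   bit 3 = 1  t=0,i=9
  .#. -> #   bit 2 = 1  t=0,i=7
  ..# -> #   bit 1 = 1  t=0,i=6
  ... -> .   bit 0 = 0  t=0,i=0
  bits 10111110 = 190

190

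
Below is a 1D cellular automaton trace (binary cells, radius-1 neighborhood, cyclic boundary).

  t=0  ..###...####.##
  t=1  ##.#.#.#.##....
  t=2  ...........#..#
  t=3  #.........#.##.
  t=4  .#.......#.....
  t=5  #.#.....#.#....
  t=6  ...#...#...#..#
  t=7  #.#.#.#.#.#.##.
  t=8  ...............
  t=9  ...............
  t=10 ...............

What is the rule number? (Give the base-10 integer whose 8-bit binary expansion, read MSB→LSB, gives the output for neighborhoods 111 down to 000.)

146

  nb ###: next=#  (t=0,i=3, bit7=1)
  nb ##.: next=.  (t=0,i=4, bit6=0)
  nb #.#: next=.  (t=0,i=12, bit5=0)
  nb #..: next=#  (t=0,i=0, bit4=1)
  nb .##: next=.  (t=0,i=2, bit3=0)
  nb .#.: next=.  (t=1,i=3, bit2=0)
  nb ..#: next=#  (t=0,i=1, bit1=1)
  nb ...: next=.  (t=0,i=6, bit0=0)
  bits 10010010 = 146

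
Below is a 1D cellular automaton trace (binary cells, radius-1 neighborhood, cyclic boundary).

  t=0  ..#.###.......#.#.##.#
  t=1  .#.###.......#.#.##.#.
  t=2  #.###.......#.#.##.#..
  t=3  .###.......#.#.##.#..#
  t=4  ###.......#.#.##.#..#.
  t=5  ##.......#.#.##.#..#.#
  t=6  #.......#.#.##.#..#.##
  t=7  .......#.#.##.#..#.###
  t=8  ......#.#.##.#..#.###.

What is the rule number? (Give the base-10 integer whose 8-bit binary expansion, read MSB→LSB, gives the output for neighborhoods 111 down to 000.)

170

  ### -> #   bit 7 = 1  t=0,i=5
  ##. -> .   bit 6 = 0  t=0,i=6
  #.# -> #   bit 5 = 1  t=0,i=3
  #.. -> .   bit 4 = 0  t=0,i=0
  .## -> #   bit 3 = 1  t=0,i=4
  .#. -> .   bit 2 = 0  t=0,i=2
  ..# -> #   bit 1 = 1  t=0,i=1
  ... -> .   bit 0 = 0  t=0,i=8
  bits 10101010 = 170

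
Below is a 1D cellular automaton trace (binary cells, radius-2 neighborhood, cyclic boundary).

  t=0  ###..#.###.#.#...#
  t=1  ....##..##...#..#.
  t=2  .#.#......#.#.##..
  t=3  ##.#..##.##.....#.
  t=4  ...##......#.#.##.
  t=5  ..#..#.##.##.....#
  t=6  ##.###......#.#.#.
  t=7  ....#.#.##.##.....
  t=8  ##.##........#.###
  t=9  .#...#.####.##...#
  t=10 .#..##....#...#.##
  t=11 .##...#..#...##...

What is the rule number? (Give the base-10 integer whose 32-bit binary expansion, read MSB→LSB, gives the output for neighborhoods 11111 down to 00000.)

  nb #####: next=#  (t=8,i=17, bit31=1)
  nb ####.: next=.  (t=0,i=1, bit30=0)
  nb ###.#: next=#  (t=0,i=9, bit29=1)
  nb ###..: next=.  (t=0,i=2, bit28=0)
  nb ##.##: next=.  (t=3,i=8, bit27=0)
  nb ##.#.: next=.  (t=0,i=10, bit26=0)
  nb ##..#: next=.  (t=0,i=3, bit25=0)
  nb ##...: next=#  (t=1,i=10, bit24=1)
  nb #.###: next=.  (t=0,i=7, bit23=0)
  nb #.##.: next=.  (t=2,i=14, bit22=0)
  nb #.#.#: next=.  (t=0,i=11, bit21=0)
  nb #.#..: next=#  (t=0,i=13, bit20=1)
  nb #..##: next=.  (t=1,i=7, bit19=0)
  nb #..#.: next=#  (t=0,i=4, bit18=1)
  nb #...#: next=.  (t=0,i=15, bit17=0)
  nb #....: next=.  (t=1,i=0, bit16=0)
  nb .####: next=.  (t=0,i=0, bit15=0)
  nb .###.: next=#  (t=0,i=8, bit14=1)
  nb .##.#: next=.  (t=3,i=1, bit13=0)
  nb .##..: next=.  (t=1,i=5, bit12=0)
  nb .#.##: next=.  (t=0,i=6, bit11=0)
  nb .#.#.: next=.  (t=0,i=12, bit10=0)
  nb .#..#: next=#  (t=1,i=14, bit9=1)
  nb .#...: next=.  (t=0,i=14, bit8=0)
  nb ..###: next=.  (t=0,i=17, bit7=0)
  nb ..##.: next=.  (t=1,i=4, bit6=0)
  nb ..#.#: next=#  (t=0,i=5, bit5=1)
  nb ..#..: next=.  (t=1,i=13, bit4=0)
  nb ...##: next=#  (t=0,i=16, bit3=1)
  nb ...#.: next=#  (t=1,i=12, bit2=1)
  nb ....#: next=.  (t=1,i=2, bit1=0)
  nb .....: next=#  (t=1,i=1, bit0=1)
  bits 10100001000101000100001000101101 = 2702459437

2702459437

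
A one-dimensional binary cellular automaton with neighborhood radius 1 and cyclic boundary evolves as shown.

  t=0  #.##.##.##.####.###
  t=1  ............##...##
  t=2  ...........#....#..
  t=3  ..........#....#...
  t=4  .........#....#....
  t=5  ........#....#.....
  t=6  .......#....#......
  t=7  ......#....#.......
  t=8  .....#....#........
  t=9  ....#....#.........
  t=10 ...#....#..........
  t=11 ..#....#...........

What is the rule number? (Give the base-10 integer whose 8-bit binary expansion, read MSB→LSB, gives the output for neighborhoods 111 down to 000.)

  nb ###: next=#  (t=0,i=12, bit7=1)
  nb ##.: next=.  (t=0,i=0, bit6=0)
  nb #.#: next=.  (t=0,i=1, bit5=0)
  nb #..: next=.  (t=1,i=0, bit4=0)
  nb .##: next=.  (t=0,i=2, bit3=0)
  nb .#.: next=.  (t=2,i=11, bit2=0)
  nb ..#: next=#  (t=1,i=11, bit1=1)
  nb ...: next=.  (t=1,i=1, bit0=0)
  bits 10000010 = 130

130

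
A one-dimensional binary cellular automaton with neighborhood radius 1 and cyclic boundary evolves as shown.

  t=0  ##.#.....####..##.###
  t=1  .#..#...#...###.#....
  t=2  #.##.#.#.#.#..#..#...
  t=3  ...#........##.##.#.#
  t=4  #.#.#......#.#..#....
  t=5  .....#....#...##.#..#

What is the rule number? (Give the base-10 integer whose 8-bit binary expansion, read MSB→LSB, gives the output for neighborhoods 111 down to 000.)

  ###|.  b7=0 t=0,i=0
  ##.|#  b6=1 t=0,i=1
  #.#|.  b5=0 t=0,i=2
  #..|#  b4=1 t=0,i=4
  .##|.  b3=0 t=0,i=9
  .#.|.  b2=0 t=0,i=3
  ..#|#  b1=1 t=0,i=8
  ...|.  b0=0 t=0,i=5
  bits 01010010 = 82

82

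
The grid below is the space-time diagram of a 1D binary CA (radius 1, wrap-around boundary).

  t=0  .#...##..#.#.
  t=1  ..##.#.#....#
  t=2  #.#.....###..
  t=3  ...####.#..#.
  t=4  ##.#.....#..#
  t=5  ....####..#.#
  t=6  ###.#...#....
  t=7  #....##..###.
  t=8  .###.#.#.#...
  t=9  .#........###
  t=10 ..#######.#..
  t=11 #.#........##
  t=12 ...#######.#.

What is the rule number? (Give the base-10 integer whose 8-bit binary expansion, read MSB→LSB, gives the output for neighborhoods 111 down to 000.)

  [7] ### => .  t=2,i=9
  [6] ##. => .  t=0,i=6
  [5] #.# => .  t=0,i=10
  [4] #.. => #  t=0,i=2
  [3] .## => #  t=0,i=5
  [2] .#. => .  t=0,i=1
  [1] ..# => .  t=0,i=0
  [0] ... => #  t=0,i=3
  bits 00011001 = 25

25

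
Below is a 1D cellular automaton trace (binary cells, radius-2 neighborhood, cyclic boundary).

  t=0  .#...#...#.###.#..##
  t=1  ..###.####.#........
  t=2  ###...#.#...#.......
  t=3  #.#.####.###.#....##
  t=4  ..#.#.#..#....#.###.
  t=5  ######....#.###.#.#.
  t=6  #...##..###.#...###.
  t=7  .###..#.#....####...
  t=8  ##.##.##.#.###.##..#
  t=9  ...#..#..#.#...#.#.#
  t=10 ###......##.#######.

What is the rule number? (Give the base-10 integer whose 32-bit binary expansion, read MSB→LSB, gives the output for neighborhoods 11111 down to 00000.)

  #####|.  b31=0 t=5,i=2
  ####.|#  b30=1 t=1,i=8
  ###.#|.  b29=0 t=0,i=13
  ###..|#  b28=1 t=2,i=2
  ##.##|.  b27=0 t=1,i=5
  ##.#.|.  b26=0 t=0,i=0
  ##..#|#  b25=1 t=6,i=6
  ##...|.  b24=0 t=2,i=3
  #.###|#  b23=1 t=0,i=11
  #.##.|#  b22=1 t=8,i=3
  #.#.#|#  b21=1 t=3,i=2
  #.#..|.  b20=0 t=0,i=1
  #..##|.  b19=0 t=0,i=17
  #..#.|.  b18=0 t=4,i=8
  #...#|#  b17=1 t=0,i=3
  #....|.  b16=0 t=1,i=13
  .####|.  b15=0 t=1,i=7
  .###.|.  b14=0 t=0,i=12
  .##.#|.  b13=0 t=0,i=19
  .##..|.  b12=0 t=6,i=5
  .#.##|.  b11=0 t=0,i=10
  .#.#.|#  b10=1 t=2,i=7
  .#..#|.  b9=0 t=0,i=16
  .#...|#  b8=1 t=0,i=2
  ..###|#  b7=1 t=1,i=2
  ..##.|.  b6=0 t=0,i=18
  ..#.#|#  b5=1 t=0,i=9
  ..#..|.  b4=0 t=0,i=5
  ...##|#  b3=1 t=1,i=1
  ...#.|#  b2=1 t=0,i=4
  ....#|#  b1=1 t=1,i=0
  .....|.  b0=0 t=1,i=14
  bits 01010010111000100000010110101110 = 1390544302

1390544302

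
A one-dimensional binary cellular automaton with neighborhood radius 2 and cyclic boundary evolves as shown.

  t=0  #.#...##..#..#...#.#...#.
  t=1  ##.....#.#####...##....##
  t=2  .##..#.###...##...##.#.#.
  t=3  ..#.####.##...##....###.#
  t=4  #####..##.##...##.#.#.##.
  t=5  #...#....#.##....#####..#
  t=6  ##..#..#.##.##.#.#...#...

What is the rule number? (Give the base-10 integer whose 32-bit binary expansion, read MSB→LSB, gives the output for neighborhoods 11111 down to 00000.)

1034165938

  ##### -> .   bit 31 = 0  t=1,i=11
  ####. -> .   bit 30 = 0  t=1,i=0
  ###.# -> #   bit 29 = 1  t=3,i=7
  ###.. -> #   bit 28 = 1  t=1,i=1
  ##.## -> #   bit 27 = 1  t=3,i=8
  ##.#. -> #   bit 26 = 1  t=2,i=20
  ##..# -> .   bit 25 = 0  t=0,i=8
  ##... -> #   bit 24 = 1  t=1,i=2
  #.### -> #   bit 23 = 1  t=1,i=9
  #.##. -> .   bit 22 = 0  t=3,i=9
  #.#.# -> #   bit 21 = 1  t=0,i=0
  #.#.. -> .   bit 20 = 0  t=0,i=2
  #..## -> .   bit 19 = 0  t=2,i=0
  #..#. -> #   bit 18 = 1  t=0,i=9
  #...# -> .   bit 17 = 0  t=0,i=4
  #.... -> .   bit 16 = 0  t=1,i=3
  .#### -> .   bit 15 = 0  t=1,i=10
  .###. -> .   bit 14 = 0  t=2,i=8
  .##.# -> .   bit 13 = 0  t=2,i=19
  .##.. -> #   bit 12 = 1  t=0,i=7
  .#.## -> #   bit 11 = 1  t=1,i=8
  .#.#. -> #   bit 10 = 1  t=0,i=1
  .#..# -> #   bit 9 = 1  t=0,i=11
  .#... -> .   bit 8 = 0  t=0,i=3
  ..### -> #   bit 7 = 1  t=1,i=23
  ..##. -> .   bit 6 = 0  t=0,i=6
  ..#.# -> #   bit 5 = 1  t=0,i=17
  ..#.. -> #   bit 4 = 1  t=0,i=10
  ...## -> .   bit 3 = 0  t=0,i=5
  ...#. -> .   bit 2 = 0  t=0,i=16
  ....# -> #   bit 1 = 1  t=1,i=5
  ..... -> .   bit 0 = 0  t=1,i=4
  bits 00111101101001000001111010110010 = 1034165938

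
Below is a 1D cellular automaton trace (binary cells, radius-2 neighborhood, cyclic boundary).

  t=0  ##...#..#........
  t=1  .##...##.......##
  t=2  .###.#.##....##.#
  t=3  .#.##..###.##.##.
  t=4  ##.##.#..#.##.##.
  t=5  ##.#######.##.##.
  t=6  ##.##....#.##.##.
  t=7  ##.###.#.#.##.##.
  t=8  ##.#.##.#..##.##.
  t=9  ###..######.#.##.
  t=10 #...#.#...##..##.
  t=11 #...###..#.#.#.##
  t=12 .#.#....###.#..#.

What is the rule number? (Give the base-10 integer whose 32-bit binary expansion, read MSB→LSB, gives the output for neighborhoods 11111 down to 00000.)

635221546

  ##### -> .   bit 31 = 0  t=5,i=5
  ####. -> .   bit 30 = 0  t=5,i=8
  ###.# -> #   bit 29 = 1  t=2,i=3
  ###.. -> .   bit 28 = 0  t=9,i=2
  ##.## -> .   bit 27 = 0  t=1,i=0
  ##.#. -> #   bit 26 = 1  t=2,i=4
  ##..# -> .   bit 25 = 0  t=3,i=5
  ##... -> #   bit 24 = 1  t=0,i=2
  #.### -> #   bit 23 = 1  t=2,i=1
  #.##. -> #   bit 22 = 1  t=1,i=1
  #.#.# -> .   bit 21 = 0  t=2,i=5
  #.#.. -> #   bit 20 = 1  t=4,i=6
  #..## -> #   bit 19 = 1  t=3,i=6
  #..#. -> #   bit 18 = 1  t=0,i=7
  #...# -> .   bit 17 = 0  t=0,i=3
  #.... -> .   bit 16 = 0  t=0,i=10
  .#### -> #   bit 15 = 1  t=5,i=4
  .###. -> .   bit 14 = 0  t=2,i=2
  .##.# -> #   bit 13 = 1  t=1,i=16
  .##.. -> #   bit 12 = 1  t=0,i=1
  .#.## -> .   bit 11 = 0  t=2,i=0
  .#.#. -> #   bit 10 = 1  t=7,i=8
  .#..# -> #   bit 9 = 1  t=0,i=6
  .#... -> .   bit 8 = 0  t=0,i=9
  ..### -> .   bit 7 = 0  t=3,i=7
  ..##. -> .   bit 6 = 0  t=0,i=0
  ..#.# -> #   bit 5 = 1  t=3,i=1
  ..#.. -> .   bit 4 = 0  t=0,i=5
  ...## -> #   bit 3 = 1  t=0,i=16
  ...#. -> .   bit 2 = 0  t=0,i=4
  ....# -> #   bit 1 = 1  t=0,i=15
  ..... -> .   bit 0 = 0  t=0,i=11
  bits 00100101110111001011011000101010 = 635221546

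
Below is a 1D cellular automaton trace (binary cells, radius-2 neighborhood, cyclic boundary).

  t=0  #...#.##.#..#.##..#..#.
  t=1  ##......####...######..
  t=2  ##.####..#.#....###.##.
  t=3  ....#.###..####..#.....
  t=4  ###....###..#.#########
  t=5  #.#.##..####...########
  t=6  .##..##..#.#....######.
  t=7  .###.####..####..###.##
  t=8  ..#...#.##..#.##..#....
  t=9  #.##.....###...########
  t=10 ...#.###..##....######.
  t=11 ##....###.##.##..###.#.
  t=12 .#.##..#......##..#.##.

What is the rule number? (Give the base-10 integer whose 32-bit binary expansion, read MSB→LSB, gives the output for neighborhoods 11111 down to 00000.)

  [31] ##### => #  t=1,i=17
  [30] ####. => .  t=1,i=10
  [29] ###.# => .  t=2,i=18
  [28] ###.. => #  t=1,i=11
  [27] ##.## => .  t=2,i=2
  [26] ##.#. => #  t=0,i=8
  [25] ##..# => #  t=0,i=16
  [24] ##... => .  t=1,i=2
  [23] #.### => .  t=2,i=3
  [22] #.##. => .  t=0,i=6
  [21] #.#.# => #  t=5,i=2
  [20] #.#.. => #  t=0,i=0
  [19] #..## => .  t=1,i=22
  [18] #..#. => #  t=0,i=11
  [17] #...# => .  t=0,i=2
  [16] #.... => #  t=1,i=3
  [15] .#### => #  t=1,i=9
  [14] .###. => #  t=2,i=17
  [13] .##.# => .  t=0,i=7
  [12] .##.. => #  t=0,i=15
  [11] .#.## => .  t=0,i=5
  [10] .#.#. => .  t=0,i=22
  [9] .#..# => #  t=0,i=10
  [8] .#... => #  t=0,i=1
  [7] ..### => .  t=1,i=8
  [6] ..##. => #  t=1,i=0
  [5] ..#.# => .  t=0,i=4
  [4] ..#.. => #  t=0,i=18
  [3] ...## => .  t=1,i=7
  [2] ...#. => .  t=0,i=3
  [1] ....# => #  t=1,i=6
  [0] ..... => #  t=1,i=4
  bits 10010110001101011101001101010011 = 2520109907

2520109907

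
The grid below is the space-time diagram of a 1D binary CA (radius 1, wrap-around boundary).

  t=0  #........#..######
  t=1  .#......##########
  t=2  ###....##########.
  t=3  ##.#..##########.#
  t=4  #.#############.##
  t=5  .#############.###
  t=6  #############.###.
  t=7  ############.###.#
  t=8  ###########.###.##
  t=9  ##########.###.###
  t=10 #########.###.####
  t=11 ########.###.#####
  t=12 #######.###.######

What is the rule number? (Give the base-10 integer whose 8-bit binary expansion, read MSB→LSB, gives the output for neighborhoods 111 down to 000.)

190

  [7] ### => #  t=0,i=13
  [6] ##. => .  t=0,i=0
  [5] #.# => #  t=1,i=0
  [4] #.. => #  t=0,i=1
  [3] .## => #  t=0,i=12
  [2] .#. => #  t=0,i=9
  [1] ..# => #  t=0,i=8
  [0] ... => .  t=0,i=2
  bits 10111110 = 190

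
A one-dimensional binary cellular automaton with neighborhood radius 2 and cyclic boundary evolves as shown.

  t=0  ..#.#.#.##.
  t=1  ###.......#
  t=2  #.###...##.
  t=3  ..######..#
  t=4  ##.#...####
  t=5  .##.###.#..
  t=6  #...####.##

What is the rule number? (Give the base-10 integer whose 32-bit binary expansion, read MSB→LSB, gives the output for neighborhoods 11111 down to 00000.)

932168510

  [31] ##### => .  t=3,i=4
  [30] ####. => .  t=1,i=1
  [29] ###.# => #  t=4,i=1
  [28] ###.. => #  t=1,i=2
  [27] ##.## => .  t=5,i=3
  [26] ##.#. => #  t=2,i=10
  [25] ##..# => #  t=3,i=8
  [24] ##... => #  t=0,i=10
  [23] #.### => #  t=2,i=2
  [22] #.##. => .  t=0,i=8
  [21] #.#.# => .  t=0,i=4
  [20] #.#.. => .  t=4,i=3
  [19] #..## => #  t=3,i=1
  [18] #..#. => #  t=3,i=9
  [17] #...# => #  t=0,i=0
  [16] #.... => #  t=1,i=4
  [15] .#### => #  t=1,i=0
  [14] .###. => #  t=2,i=3
  [13] .##.# => .  t=2,i=9
  [12] .##.. => .  t=0,i=9
  [11] .#.## => .  t=0,i=7
  [10] .#.#. => .  t=0,i=3
  [9] .#..# => #  t=3,i=0
  [8] .#... => #  t=4,i=4
  [7] ..### => .  t=1,i=10
  [6] ..##. => .  t=2,i=8
  [5] ..#.# => #  t=0,i=2
  [4] ..#.. => #  t=3,i=10
  [3] ...## => #  t=1,i=9
  [2] ...#. => #  t=0,i=1
  [1] ....# => #  t=1,i=8
  [0] ..... => .  t=1,i=5
  bits 00110111100011111100001100111110 = 932168510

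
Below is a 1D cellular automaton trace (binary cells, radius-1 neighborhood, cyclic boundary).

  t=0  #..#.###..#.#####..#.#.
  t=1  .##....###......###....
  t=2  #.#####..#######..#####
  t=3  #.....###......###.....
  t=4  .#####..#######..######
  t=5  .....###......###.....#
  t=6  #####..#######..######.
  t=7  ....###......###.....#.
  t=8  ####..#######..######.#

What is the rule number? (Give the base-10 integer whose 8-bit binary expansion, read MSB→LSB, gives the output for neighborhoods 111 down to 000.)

  ### -> .   bit 7 = 0  t=0,i=6
  ##. -> #   bit 6 = 1  t=0,i=7
  #.# -> .   bit 5 = 0  t=0,i=4
  #.. -> #   bit 4 = 1  t=0,i=1
  .## -> .   bit 3 = 0  t=0,i=5
  .#. -> .   bit 2 = 0  t=0,i=0
  ..# -> #   bit 1 = 1  t=0,i=2
  ... -> #   bit 0 = 1  t=1,i=4
  bits 01010011 = 83

83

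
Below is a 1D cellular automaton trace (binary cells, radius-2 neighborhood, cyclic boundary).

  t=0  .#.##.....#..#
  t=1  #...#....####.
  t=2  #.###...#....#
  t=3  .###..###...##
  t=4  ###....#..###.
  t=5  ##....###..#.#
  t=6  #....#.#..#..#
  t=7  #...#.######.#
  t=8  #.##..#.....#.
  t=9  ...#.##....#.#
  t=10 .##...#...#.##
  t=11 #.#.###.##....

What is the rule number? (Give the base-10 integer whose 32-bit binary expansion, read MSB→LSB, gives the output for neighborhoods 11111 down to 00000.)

211179100

  nb #####: next=.  (t=7,i=8, bit31=0)
  nb ####.: next=.  (t=1,i=11, bit30=0)
  nb ###.#: next=.  (t=1,i=12, bit29=0)
  nb ###..: next=.  (t=2,i=4, bit28=0)
  nb ##.##: next=#  (t=2,i=1, bit27=1)
  nb ##.#.: next=#  (t=1,i=13, bit26=1)
  nb ##..#: next=.  (t=3,i=4, bit25=0)
  nb ##...: next=.  (t=0,i=5, bit24=0)
  nb #.###: next=#  (t=2,i=2, bit23=1)
  nb #.##.: next=.  (t=0,i=3, bit22=0)
  nb #.#.#: next=.  (t=0,i=1, bit21=0)
  nb #.#..: next=#  (t=1,i=0, bit20=1)
  nb #..##: next=.  (t=3,i=5, bit19=0)
  nb #..#.: next=#  (t=0,i=12, bit18=1)
  nb #...#: next=#  (t=1,i=2, bit17=1)
  nb #....: next=.  (t=0,i=6, bit16=0)
  nb .####: next=.  (t=1,i=10, bit15=0)
  nb .###.: next=#  (t=2,i=3, bit14=1)
  nb .##.#: next=.  (t=2,i=0, bit13=0)
  nb .##..: next=#  (t=0,i=4, bit12=1)
  nb .#.##: next=.  (t=0,i=2, bit11=0)
  nb .#.#.: next=#  (t=0,i=0, bit10=1)
  nb .#..#: next=#  (t=0,i=11, bit9=1)
  nb .#...: next=.  (t=1,i=1, bit8=0)
  nb ..###: next=.  (t=1,i=9, bit7=0)
  nb ..##.: next=#  (t=2,i=13, bit6=1)
  nb ..#.#: next=.  (t=0,i=13, bit5=0)
  nb ..#..: next=#  (t=0,i=10, bit4=1)
  nb ...##: next=#  (t=1,i=8, bit3=1)
  nb ...#.: next=#  (t=0,i=9, bit2=1)
  nb ....#: next=.  (t=0,i=8, bit1=0)
  nb .....: next=.  (t=0,i=7, bit0=0)
  bits 00001100100101100101011001011100 = 211179100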